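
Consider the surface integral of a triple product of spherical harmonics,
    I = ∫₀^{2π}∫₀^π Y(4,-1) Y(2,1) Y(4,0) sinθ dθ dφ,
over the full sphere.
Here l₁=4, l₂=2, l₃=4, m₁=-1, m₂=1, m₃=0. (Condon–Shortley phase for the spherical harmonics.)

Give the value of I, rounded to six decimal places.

Rules hold: Σm=0, L=10 even, 2≤4≤6.
N = 9·5·9 = 405
Δ = 2!·6!·2!/11! = 1/13860
Racah Σ t=0..2: t=0:+1/192 t=1:−1/36 t=2:+1/192 = -5/288
⇒ 3j(4 2 4; 0 0 0)² = 20/693, sgn -1
Racah Σ t=1..2: t=1:−1/96 t=2:+1/72 = 1/288
⇒ 3j(4 2 4; -1 1 0)² = 1/462, sgn +1
4πI² = N·(3j₀)²·(3jₘ)² = 150/5929
I = -1·√(0.0252994/4π) = -0.04486937

-0.044869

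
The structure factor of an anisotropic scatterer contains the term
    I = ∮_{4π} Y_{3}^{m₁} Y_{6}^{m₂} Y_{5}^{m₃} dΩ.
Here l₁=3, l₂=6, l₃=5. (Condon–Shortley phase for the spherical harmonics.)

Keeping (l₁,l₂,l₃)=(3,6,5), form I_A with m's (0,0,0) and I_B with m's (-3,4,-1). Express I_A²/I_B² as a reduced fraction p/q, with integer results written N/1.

7/12

Shared (l₁,l₂,l₃)=(3,6,5): N and (l;000)² cancel in I_A²/I_B².
A: Δ = 4!·2!·8!/15! = 1/675675; Racah Σ t=1..3: t=1:−1/8640 t=2:+1/2304 t=3:−1/8640 = 7/34560; ⇒ 3j(3 6 5; 0 0 0)² = 7/429, sgn -1
B: Δ = 4!·2!·8!/15! = 1/675675; Racah Σ t=4..4: t=4:+1/69120 = 1/69120; ⇒ 3j(3 6 5; -3 4 -1)² = 4/143, sgn +1
I_A²/I_B² = (7/429)/(4/143) = 7/12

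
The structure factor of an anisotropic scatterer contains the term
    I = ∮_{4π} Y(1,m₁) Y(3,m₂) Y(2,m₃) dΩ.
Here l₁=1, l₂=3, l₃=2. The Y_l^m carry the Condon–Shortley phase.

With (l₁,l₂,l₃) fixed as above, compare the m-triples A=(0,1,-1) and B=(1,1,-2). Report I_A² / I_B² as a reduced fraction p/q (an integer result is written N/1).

8/1

l's match ⇒ only the (l;m) 3-j factors differ between A and B.
A: triangle coeff Δ(1,3,2) = 1/105; Σ_t [1,1]: t=1:−1/6 = -1/6; (3j)²=8/105 [(1 3 2; 0 1 -1)], sign=+1
B: triangle coeff Δ(1,3,2) = 1/105; Σ_t [0,0]: t=0:+1/48 = 1/48; (3j)²=1/105 [(1 3 2; 1 1 -2)], sign=+1
I_A²/I_B² = (8/105)/(1/105) = 8/1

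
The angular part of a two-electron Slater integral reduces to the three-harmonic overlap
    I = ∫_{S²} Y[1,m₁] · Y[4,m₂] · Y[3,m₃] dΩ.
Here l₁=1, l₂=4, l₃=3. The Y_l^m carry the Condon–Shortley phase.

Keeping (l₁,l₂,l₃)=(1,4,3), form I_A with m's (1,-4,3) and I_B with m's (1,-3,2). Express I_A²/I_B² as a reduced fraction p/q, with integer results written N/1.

Shared (l₁,l₂,l₃)=(1,4,3): N and (l;000)² cancel in I_A²/I_B².
A: Δ = 2!·0!·6!/9! = 1/252; Racah Σ t=0..0: t=0:+1/1440 = 1/1440; ⇒ 3j(1 4 3; 1 -4 3)² = 1/9, sgn +1
B: Δ = 2!·0!·6!/9! = 1/252; Racah Σ t=0..0: t=0:+1/240 = 1/240; ⇒ 3j(1 4 3; 1 -3 2)² = 1/12, sgn -1
I_A²/I_B² = (1/9)/(1/12) = 4/3

4/3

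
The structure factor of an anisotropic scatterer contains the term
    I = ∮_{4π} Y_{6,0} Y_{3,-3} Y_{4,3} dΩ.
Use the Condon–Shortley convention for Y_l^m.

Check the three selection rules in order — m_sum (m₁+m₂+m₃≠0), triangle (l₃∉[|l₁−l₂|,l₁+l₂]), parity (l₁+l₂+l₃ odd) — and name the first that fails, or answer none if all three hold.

azimuthal sum: 0 − 3 + 3 = 0  ✓
3 ≤ 4 ≤ 9 (triangle on l)  ✓
L = 6 + 3 + 4 = 13 (odd)  ✗

parity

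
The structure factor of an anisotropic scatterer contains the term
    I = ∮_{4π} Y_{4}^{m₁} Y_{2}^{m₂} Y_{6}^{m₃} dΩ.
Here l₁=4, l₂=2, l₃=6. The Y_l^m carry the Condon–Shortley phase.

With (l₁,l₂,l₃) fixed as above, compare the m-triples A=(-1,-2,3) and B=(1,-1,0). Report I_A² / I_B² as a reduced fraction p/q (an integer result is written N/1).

l's match ⇒ only the (l;m) 3-j factors differ between A and B.
A: triangle coeff Δ(4,2,6) = 1/6435; Σ_t [0,0]: t=0:+1/17280 = 1/17280; (3j)²=14/715 [(4 2 6; -1 -2 3)], sign=-1
B: triangle coeff Δ(4,2,6) = 1/6435; Σ_t [0,0]: t=0:+1/4320 = 1/4320; (3j)²=8/429 [(4 2 6; 1 -1 0)], sign=+1
I_A²/I_B² = (14/715)/(8/429) = 21/20

21/20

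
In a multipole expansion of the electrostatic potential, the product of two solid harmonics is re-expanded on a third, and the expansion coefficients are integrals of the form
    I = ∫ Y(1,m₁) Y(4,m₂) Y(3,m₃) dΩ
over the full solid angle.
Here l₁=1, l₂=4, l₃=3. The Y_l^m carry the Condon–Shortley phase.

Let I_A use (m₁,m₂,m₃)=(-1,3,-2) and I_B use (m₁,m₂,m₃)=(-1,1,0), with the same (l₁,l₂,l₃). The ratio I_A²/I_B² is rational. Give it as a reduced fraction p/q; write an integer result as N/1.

21/10

Same 1,4,3: normalisation and zero-m 3j drop out of the ratio.
A: Δ: 2! 0! 6! / 9! → 1/252; sum: t=2:+1/240 = 1/240; 3j²(1 4 3; -1 3 -2) = Δ·Π!·Σ² = 1/12  (sign -1)
B: Δ: 2! 0! 6! / 9! → 1/252; sum: t=2:+1/72 = 1/72; 3j²(1 4 3; -1 1 0) = Δ·Π!·Σ² = 5/126  (sign -1)
I_A²/I_B² = (1/12)/(5/126) = 21/10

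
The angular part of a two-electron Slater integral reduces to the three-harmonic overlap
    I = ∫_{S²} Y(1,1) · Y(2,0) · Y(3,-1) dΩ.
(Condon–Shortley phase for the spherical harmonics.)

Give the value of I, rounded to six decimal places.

Rules hold: Σm=0, L=6 even, 1≤3≤3.
N = 3·5·7 = 105
Δ = 0!·2!·4!/7! = 1/105
Racah Σ t=0..0: t=0:+1/4 = 1/4
⇒ 3j(1 2 3; 0 0 0)² = 3/35, sgn -1
Racah Σ t=0..0: t=0:+1/8 = 1/8
⇒ 3j(1 2 3; 1 0 -1)² = 2/35, sgn +1
4πI² = N·(3j₀)²·(3jₘ)² = 18/35
I = -1·√(0.514286/4π) = -0.20230066

-0.202301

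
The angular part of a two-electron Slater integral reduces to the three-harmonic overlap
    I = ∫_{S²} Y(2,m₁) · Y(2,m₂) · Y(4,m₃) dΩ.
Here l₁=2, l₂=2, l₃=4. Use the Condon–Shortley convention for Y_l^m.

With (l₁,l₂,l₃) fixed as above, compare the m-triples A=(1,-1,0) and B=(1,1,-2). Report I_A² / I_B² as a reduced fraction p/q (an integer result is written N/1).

2/5

Shared (l₁,l₂,l₃)=(2,2,4): N and (l;000)² cancel in I_A²/I_B².
A: Δ = 0!·4!·4!/9! = 1/630; Racah Σ t=0..0: t=0:+1/36 = 1/36; ⇒ 3j(2 2 4; 1 -1 0)² = 8/315, sgn +1
B: Δ = 0!·4!·4!/9! = 1/630; Racah Σ t=0..0: t=0:+1/36 = 1/36; ⇒ 3j(2 2 4; 1 1 -2)² = 4/63, sgn +1
I_A²/I_B² = (8/315)/(4/63) = 2/5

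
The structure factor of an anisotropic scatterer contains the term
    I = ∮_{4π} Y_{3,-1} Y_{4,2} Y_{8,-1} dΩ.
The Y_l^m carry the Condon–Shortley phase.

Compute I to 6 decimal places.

l₃=8 ∉ [1,7] — triangle fails ⇒ I = 0

0.000000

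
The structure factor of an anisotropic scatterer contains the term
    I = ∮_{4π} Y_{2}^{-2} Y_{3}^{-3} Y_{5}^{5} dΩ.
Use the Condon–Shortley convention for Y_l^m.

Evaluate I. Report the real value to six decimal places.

Rules hold: Σm=0, L=10 even, 1≤5≤5.
N = 5·7·11 = 385
Δ = 0!·4!·6!/11! = 1/2310
Racah Σ t=0..0: t=0:+1/144 = 1/144
⇒ 3j(2 3 5; 0 0 0)² = 10/231, sgn -1
Racah Σ t=0..0: t=0:+1/17280 = 1/17280
⇒ 3j(2 3 5; -2 -3 5)² = 1/11, sgn +1
4πI² = N·(3j₀)²·(3jₘ)² = 50/33
I = -1·√(1.51515/4π) = -0.34723469

-0.347235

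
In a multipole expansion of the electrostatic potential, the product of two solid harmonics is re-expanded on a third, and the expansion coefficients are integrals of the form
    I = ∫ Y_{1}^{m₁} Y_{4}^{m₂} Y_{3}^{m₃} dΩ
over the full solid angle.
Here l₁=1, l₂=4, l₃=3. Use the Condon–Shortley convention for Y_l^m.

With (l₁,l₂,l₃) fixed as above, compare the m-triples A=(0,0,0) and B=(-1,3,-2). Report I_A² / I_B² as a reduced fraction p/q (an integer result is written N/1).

Shared (l₁,l₂,l₃)=(1,4,3): N and (l;000)² cancel in I_A²/I_B².
A: Δ = 2!·0!·6!/9! = 1/252; Racah Σ t=1..1: t=1:−1/36 = -1/36; ⇒ 3j(1 4 3; 0 0 0)² = 4/63, sgn +1
B: Δ = 2!·0!·6!/9! = 1/252; Racah Σ t=2..2: t=2:+1/240 = 1/240; ⇒ 3j(1 4 3; -1 3 -2)² = 1/12, sgn -1
I_A²/I_B² = (4/63)/(1/12) = 16/21

16/21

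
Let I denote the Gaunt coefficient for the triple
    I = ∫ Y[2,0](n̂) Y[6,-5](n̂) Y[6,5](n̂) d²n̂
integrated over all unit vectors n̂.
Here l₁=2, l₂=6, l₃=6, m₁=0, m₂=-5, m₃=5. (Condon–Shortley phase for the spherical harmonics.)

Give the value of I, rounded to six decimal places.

0.126157

Checks pass: Σm=0; 14 even; l₃=6∈[4,8].
(2·2+1)(2·6+1)(2·6+1) = 845
Δ: 2! 2! 10! / 15! → 1/90090
sum: t=0:+1/69120 t=1:−1/14400 t=2:+1/69120 = -7/172800
3j²(2 6 6; 0 0 0) = Δ·Π!·Σ² = 14/715  (sign -1)
sum: t=0:+1/1451520 t=1:−1/3628800 = 1/2419200
3j²(2 6 6; 0 -5 5) = Δ·Π!·Σ² = 11/910  (sign -1)
combine: 4πI² = 845·14/715·11/910 = 1/5
take √, sign +1: I = 0.12615663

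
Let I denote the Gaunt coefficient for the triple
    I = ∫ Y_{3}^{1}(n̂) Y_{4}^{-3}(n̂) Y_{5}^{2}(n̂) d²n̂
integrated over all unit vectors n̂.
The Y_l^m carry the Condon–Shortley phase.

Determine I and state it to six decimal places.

-0.171363

Checks pass: Σm=0; 12 even; l₃=5∈[1,7].
(2·3+1)(2·4+1)(2·5+1) = 693
Δ: 2! 4! 6! / 13! → 1/180180
sum: t=0:+1/576 t=1:−1/144 t=2:+1/576 = -1/288
3j²(3 4 5; 0 0 0) = Δ·Π!·Σ² = 20/1001  (sign +1)
sum: t=0:+1/960 t=1:−1/4320 = 7/8640
3j²(3 4 5; 1 -3 2) = Δ·Π!·Σ² = 343/12870  (sign -1)
combine: 4πI² = 693·20/1001·343/12870 = 686/1859
take √, sign -1: I = -0.17136315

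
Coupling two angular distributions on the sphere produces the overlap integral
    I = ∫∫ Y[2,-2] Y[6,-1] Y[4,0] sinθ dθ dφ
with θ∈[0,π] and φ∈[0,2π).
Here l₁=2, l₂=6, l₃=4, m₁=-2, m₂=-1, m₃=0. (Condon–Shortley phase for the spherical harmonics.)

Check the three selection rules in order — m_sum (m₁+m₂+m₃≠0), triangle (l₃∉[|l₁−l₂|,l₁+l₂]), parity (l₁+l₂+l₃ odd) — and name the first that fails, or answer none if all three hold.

azimuthal sum: -2 − 1 + 0 = -3  ✗
4 ≤ 4 ≤ 8 (triangle on l)
L = 2 + 6 + 4 = 12 (even)

m_sum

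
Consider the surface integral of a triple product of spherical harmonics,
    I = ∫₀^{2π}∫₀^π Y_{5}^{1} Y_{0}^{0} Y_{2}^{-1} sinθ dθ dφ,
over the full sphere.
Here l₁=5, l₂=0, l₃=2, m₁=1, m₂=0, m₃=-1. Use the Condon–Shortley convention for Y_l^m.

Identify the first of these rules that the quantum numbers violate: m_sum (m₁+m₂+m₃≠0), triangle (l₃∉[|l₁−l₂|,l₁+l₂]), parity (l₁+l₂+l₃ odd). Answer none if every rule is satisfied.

m₁+m₂+m₃ = 1 + 0 − 1 = 0  ✓
triangle: |5−0|=5 ≤ l₃=2 ≤ 5+0=5  ✗
parity: l₁+l₂+l₃ = 7 is odd

triangle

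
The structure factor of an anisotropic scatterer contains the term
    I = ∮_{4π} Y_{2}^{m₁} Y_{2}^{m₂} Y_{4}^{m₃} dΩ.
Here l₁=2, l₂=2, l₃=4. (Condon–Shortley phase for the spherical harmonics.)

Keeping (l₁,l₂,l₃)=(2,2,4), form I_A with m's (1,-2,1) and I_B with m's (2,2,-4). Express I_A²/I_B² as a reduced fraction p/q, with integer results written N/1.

1/14

l's match ⇒ only the (l;m) 3-j factors differ between A and B.
A: triangle coeff Δ(2,2,4) = 1/630; Σ_t [0,0]: t=0:+1/144 = 1/144; (3j)²=1/126 [(2 2 4; 1 -2 1)], sign=-1
B: triangle coeff Δ(2,2,4) = 1/630; Σ_t [0,0]: t=0:+1/576 = 1/576; (3j)²=1/9 [(2 2 4; 2 2 -4)], sign=+1
I_A²/I_B² = (1/126)/(1/9) = 1/14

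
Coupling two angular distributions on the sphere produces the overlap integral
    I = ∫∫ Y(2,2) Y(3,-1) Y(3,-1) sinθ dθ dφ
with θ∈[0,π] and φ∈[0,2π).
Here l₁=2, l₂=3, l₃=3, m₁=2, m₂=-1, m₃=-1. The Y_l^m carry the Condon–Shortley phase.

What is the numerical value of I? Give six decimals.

m-sum 0 ✓  L=8 even ✓  1≤3≤5 ✓
Π(2lᵢ+1) = 5×7×7 = 245
triangle coeff Δ(2,3,3) = 1/3780
Σ_t [0,2]: t=0:+1/24 t=1:−1/4 t=2:+1/24 = -1/6
(3j)²=4/105 [(2 3 3; 0 0 0)], sign=+1
Σ_t [0,0]: t=0:+1/16 = 1/16
(3j)²=2/35 [(2 3 3; 2 -1 -1)], sign=+1
⇒ 4πI² = 8/15
I = (+1)√(8/15/(4π)) = 0.20601291

0.206013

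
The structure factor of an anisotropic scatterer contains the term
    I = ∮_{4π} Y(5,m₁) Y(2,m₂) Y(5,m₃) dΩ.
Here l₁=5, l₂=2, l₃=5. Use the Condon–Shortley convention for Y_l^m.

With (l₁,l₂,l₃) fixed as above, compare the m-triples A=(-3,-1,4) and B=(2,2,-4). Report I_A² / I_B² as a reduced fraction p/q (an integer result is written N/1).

49/24

Shared (l₁,l₂,l₃)=(5,2,5): N and (l;000)² cancel in I_A²/I_B².
A: Δ = 2!·8!·2!/13! = 1/38610; Racah Σ t=0..1: t=0:+1/80640 t=1:−1/10080 = -1/11520; ⇒ 3j(5 2 5; -3 -1 4)² = 49/1430, sgn +1
B: Δ = 2!·8!·2!/13! = 1/38610; Racah Σ t=2..2: t=2:+1/20160 = 1/20160; ⇒ 3j(5 2 5; 2 2 -4)² = 12/715, sgn -1
I_A²/I_B² = (49/1430)/(12/715) = 49/24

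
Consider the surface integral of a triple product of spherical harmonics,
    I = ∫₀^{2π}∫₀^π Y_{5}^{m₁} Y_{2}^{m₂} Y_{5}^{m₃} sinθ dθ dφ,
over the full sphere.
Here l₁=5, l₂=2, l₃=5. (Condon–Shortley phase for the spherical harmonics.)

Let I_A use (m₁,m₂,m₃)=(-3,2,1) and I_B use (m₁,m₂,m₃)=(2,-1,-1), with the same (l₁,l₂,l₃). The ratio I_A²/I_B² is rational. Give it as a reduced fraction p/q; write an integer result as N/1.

Shared (l₁,l₂,l₃)=(5,2,5): N and (l;000)² cancel in I_A²/I_B².
A: Δ = 2!·8!·2!/13! = 1/38610; Racah Σ t=2..2: t=2:+1/5760 = 1/5760; ⇒ 3j(5 2 5; -3 2 1)² = 56/2145, sgn +1
B: Δ = 2!·8!·2!/13! = 1/38610; Racah Σ t=0..1: t=0:+1/1440 t=1:−1/2880 = 1/2880; ⇒ 3j(5 2 5; 2 -1 -1)² = 7/715, sgn +1
I_A²/I_B² = (56/2145)/(7/715) = 8/3

8/3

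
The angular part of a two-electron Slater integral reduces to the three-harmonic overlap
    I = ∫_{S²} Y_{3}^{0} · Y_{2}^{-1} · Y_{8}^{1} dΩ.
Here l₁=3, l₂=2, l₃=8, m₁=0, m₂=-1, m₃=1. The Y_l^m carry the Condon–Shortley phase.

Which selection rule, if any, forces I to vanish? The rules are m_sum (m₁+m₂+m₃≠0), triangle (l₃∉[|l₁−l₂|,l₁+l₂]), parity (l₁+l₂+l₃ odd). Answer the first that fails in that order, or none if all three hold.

triangle

azimuthal sum: 0 − 1 + 1 = 0  ✓
1 ≤ 8 ≤ 5 (triangle on l)  ✗
L = 3 + 2 + 8 = 13 (odd)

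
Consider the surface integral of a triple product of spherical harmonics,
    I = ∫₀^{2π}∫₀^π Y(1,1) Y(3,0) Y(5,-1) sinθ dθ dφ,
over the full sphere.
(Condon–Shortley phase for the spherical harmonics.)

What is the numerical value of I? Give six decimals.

0.000000

triangle: need 2≤l₃≤4, have 5; I=0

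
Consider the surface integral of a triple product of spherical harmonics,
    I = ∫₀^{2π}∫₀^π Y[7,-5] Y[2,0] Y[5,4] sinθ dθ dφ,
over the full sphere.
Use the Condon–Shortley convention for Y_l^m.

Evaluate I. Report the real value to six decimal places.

m-sum = -5 + 0 + 4 = -1 ≠ 0 ⇒ I = 0

0.000000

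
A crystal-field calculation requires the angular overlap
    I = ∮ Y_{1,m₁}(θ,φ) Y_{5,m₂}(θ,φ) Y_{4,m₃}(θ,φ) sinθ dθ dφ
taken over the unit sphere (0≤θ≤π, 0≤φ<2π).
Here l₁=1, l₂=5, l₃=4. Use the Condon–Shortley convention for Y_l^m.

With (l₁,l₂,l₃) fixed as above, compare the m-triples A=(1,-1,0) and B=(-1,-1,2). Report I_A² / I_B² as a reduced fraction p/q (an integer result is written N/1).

5/2

Shared (l₁,l₂,l₃)=(1,5,4): N and (l;000)² cancel in I_A²/I_B².
A: Δ = 2!·0!·8!/11! = 1/495; Racah Σ t=0..0: t=0:+1/1152 = 1/1152; ⇒ 3j(1 5 4; 1 -1 0)² = 1/33, sgn +1
B: Δ = 2!·0!·8!/11! = 1/495; Racah Σ t=2..2: t=2:+1/2880 = 1/2880; ⇒ 3j(1 5 4; -1 -1 2)² = 2/165, sgn +1
I_A²/I_B² = (1/33)/(2/165) = 5/2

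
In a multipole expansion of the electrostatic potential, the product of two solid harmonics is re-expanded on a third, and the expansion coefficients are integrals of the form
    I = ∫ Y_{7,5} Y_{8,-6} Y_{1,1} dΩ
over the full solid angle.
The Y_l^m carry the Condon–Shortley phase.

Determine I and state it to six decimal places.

0.291881

m-sum 0 ✓  L=16 even ✓  1≤1≤15 ✓
Π(2lᵢ+1) = 15×17×3 = 765
triangle coeff Δ(7,8,1) = 1/2040
Σ_t [7,7]: t=7:−1/25401600 = -1/25401600
(3j)²=8/255 [(7 8 1; 0 0 0)], sign=+1
Σ_t [2,2]: t=2:+1/1916006400 = 1/1916006400
(3j)²=91/2040 [(7 8 1; 5 -6 1)], sign=+1
⇒ 4πI² = 91/85
I = (+1)√(91/85/(4π)) = 0.29188132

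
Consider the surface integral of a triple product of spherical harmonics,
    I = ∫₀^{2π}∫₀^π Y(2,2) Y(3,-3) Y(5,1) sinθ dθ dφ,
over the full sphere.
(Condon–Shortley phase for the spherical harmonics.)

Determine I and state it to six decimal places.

-0.023961

m-sum 0 ✓  L=10 even ✓  1≤5≤5 ✓
Π(2lᵢ+1) = 5×7×11 = 385
triangle coeff Δ(2,3,5) = 1/2310
Σ_t [0,0]: t=0:+1/144 = 1/144
(3j)²=10/231 [(2 3 5; 0 0 0)], sign=-1
Σ_t [0,0]: t=0:+1/17280 = 1/17280
(3j)²=1/2310 [(2 3 5; 2 -3 1)], sign=+1
⇒ 4πI² = 5/693
I = (-1)√(5/693/(4π)) = -0.02396147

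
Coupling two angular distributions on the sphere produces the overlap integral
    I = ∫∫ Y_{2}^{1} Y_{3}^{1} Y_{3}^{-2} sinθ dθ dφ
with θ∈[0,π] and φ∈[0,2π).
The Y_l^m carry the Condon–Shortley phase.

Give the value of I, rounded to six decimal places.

0.162868

Checks pass: Σm=0; 8 even; l₃=3∈[1,5].
(2·2+1)(2·3+1)(2·3+1) = 245
Δ: 2! 2! 4! / 9! → 1/3780
sum: t=0:+1/24 t=1:−1/4 t=2:+1/24 = -1/6
3j²(2 3 3; 0 0 0) = Δ·Π!·Σ² = 4/105  (sign +1)
sum: t=0:+1/48 t=1:−1/12 = -1/16
3j²(2 3 3; 1 1 -2) = Δ·Π!·Σ² = 1/28  (sign +1)
combine: 4πI² = 245·4/105·1/28 = 1/3
take √, sign +1: I = 0.16286750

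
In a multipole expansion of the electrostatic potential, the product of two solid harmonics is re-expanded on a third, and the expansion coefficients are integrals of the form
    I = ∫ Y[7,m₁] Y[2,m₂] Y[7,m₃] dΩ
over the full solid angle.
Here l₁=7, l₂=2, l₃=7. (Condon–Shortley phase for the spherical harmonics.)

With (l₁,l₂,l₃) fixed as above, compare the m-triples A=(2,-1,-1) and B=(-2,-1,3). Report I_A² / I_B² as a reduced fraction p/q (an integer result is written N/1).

243/625

l's match ⇒ only the (l;m) 3-j factors differ between A and B.
A: triangle coeff Δ(7,2,7) = 1/185640; Σ_t [0,1]: t=0:+1/1209600 t=1:−1/1935360 = 1/3225600; (3j)²=243/61880 [(7 2 7; 2 -1 -1)], sign=+1
B: triangle coeff Δ(7,2,7) = 1/185640; Σ_t [0,1]: t=0:+1/4354560 t=1:−1/1935360 = -1/3483648; (3j)²=125/12376 [(7 2 7; -2 -1 3)], sign=-1
I_A²/I_B² = (243/61880)/(125/12376) = 243/625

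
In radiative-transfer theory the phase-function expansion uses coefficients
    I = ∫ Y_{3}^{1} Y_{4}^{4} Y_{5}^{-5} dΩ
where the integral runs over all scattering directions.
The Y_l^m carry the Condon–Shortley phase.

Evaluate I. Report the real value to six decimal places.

0.189625

Rules hold: Σm=0, L=12 even, 1≤5≤7.
N = 7·9·11 = 693
Δ = 2!·4!·6!/13! = 1/180180
Racah Σ t=0..2: t=0:+1/576 t=1:−1/144 t=2:+1/576 = -1/288
⇒ 3j(3 4 5; 0 0 0)² = 20/1001, sgn +1
Racah Σ t=2..2: t=2:+1/34560 = 1/34560
⇒ 3j(3 4 5; 1 4 -5)² = 14/429, sgn +1
4πI² = N·(3j₀)²·(3jₘ)² = 840/1859
I = +1·√(0.451856/4π) = 0.18962475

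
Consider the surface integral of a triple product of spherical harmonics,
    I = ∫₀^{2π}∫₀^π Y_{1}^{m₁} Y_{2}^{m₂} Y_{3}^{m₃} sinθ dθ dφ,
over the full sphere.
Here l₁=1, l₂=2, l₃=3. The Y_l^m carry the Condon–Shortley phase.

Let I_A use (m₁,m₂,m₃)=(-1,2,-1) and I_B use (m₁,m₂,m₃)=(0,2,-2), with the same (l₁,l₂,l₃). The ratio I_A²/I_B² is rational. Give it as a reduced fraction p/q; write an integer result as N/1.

Same 1,2,3: normalisation and zero-m 3j drop out of the ratio.
A: Δ: 0! 2! 4! / 7! → 1/105; sum: t=0:+1/48 = 1/48; 3j²(1 2 3; -1 2 -1) = Δ·Π!·Σ² = 1/105  (sign +1)
B: Δ: 0! 2! 4! / 7! → 1/105; sum: t=0:+1/24 = 1/24; 3j²(1 2 3; 0 2 -2) = Δ·Π!·Σ² = 1/21  (sign -1)
I_A²/I_B² = (1/105)/(1/21) = 1/5

1/5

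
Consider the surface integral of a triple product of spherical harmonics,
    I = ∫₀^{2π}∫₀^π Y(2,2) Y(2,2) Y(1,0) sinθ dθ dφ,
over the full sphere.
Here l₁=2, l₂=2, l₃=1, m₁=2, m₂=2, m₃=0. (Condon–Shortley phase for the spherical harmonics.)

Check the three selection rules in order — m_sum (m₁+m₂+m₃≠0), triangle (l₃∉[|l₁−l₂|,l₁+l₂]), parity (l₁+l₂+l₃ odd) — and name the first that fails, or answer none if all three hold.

Σmᵢ = 4  ✗
l₃∈[|l₁−l₂|,l₁+l₂]=[0,4], have l₃=1
Σlᵢ = 5 ⇒ odd

m_sum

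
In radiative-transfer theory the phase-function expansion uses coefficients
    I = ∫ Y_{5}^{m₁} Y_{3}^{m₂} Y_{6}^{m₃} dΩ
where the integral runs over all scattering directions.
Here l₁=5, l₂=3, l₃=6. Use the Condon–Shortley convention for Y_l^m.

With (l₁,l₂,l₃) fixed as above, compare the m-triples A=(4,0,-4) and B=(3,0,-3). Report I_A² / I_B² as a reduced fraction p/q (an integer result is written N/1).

l's match ⇒ only the (l;m) 3-j factors differ between A and B.
A: triangle coeff Δ(5,3,6) = 1/675675; Σ_t [0,1]: t=0:+1/60480 t=1:−1/161280 = 1/96768; (3j)²=15/1001 [(5 3 6; 4 0 -4)], sign=+1
B: triangle coeff Δ(5,3,6) = 1/675675; Σ_t [0,2]: t=0:+1/17280 t=1:−1/20160 t=2:+1/483840 = 1/96768; (3j)²=1/1001 [(5 3 6; 3 0 -3)], sign=-1
I_A²/I_B² = (15/1001)/(1/1001) = 15/1

15/1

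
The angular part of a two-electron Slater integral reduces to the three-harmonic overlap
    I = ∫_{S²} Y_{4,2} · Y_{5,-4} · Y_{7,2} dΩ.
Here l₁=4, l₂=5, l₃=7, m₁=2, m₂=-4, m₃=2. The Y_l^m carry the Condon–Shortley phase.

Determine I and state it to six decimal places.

Checks pass: Σm=0; 16 even; l₃=7∈[1,9].
(2·4+1)(2·5+1)(2·7+1) = 1485
Δ: 2! 6! 8! / 17! → 1/6126120
sum: t=0:+1/69120 t=1:−1/20736 t=2:+1/69120 = -1/51840
3j²(4 5 7; 0 0 0) = Δ·Π!·Σ² = 280/21879  (sign +1)
sum: t=0:+1/483840 t=1:−1/4838400 = 1/537600
3j²(4 5 7; 2 -4 2) = Δ·Π!·Σ² = 2187/170170  (sign -1)
combine: 4πI² = 1485·280/21879·2187/170170 = 131220/537251
take √, sign -1: I = -0.13941403

-0.139414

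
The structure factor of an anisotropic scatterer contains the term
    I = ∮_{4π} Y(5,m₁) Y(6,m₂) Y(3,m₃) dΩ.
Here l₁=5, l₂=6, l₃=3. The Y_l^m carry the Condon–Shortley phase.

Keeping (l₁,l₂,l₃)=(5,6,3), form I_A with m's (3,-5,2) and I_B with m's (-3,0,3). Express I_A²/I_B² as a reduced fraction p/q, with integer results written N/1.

33/14

Shared (l₁,l₂,l₃)=(5,6,3): N and (l;000)² cancel in I_A²/I_B².
A: Δ = 8!·2!·4!/15! = 1/675675; Racah Σ t=0..1: t=0:+1/483840 t=1:−1/120960 = -1/161280; ⇒ 3j(5 6 3; 3 -5 2)² = 2/91, sgn +1
B: Δ = 8!·2!·4!/15! = 1/675675; Racah Σ t=6..6: t=6:+1/69120 = 1/69120; ⇒ 3j(5 6 3; -3 0 3)² = 4/429, sgn +1
I_A²/I_B² = (2/91)/(4/429) = 33/14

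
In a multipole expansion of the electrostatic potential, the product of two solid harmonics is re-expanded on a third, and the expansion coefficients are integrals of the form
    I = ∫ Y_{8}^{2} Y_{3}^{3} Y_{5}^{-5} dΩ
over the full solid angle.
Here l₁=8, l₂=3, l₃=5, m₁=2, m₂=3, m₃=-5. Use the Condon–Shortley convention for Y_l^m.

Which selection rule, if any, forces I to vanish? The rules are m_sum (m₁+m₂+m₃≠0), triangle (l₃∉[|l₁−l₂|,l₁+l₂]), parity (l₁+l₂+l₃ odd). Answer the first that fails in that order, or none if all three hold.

none

azimuthal sum: 2 + 3 − 5 = 0  ✓
5 ≤ 5 ≤ 11 (triangle on l)  ✓
L = 8 + 3 + 5 = 16 (even)  ✓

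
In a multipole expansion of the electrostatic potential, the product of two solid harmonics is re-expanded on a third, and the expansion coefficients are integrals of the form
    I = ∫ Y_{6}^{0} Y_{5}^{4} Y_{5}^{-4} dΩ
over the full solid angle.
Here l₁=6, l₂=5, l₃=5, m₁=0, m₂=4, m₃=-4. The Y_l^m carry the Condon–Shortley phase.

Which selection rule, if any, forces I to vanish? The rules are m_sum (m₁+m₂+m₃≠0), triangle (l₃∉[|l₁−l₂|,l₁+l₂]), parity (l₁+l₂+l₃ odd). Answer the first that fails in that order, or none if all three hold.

m₁+m₂+m₃ = 0 + 4 − 4 = 0  ✓
triangle: |6−5|=1 ≤ l₃=5 ≤ 6+5=11  ✓
parity: l₁+l₂+l₃ = 16 is even  ✓

none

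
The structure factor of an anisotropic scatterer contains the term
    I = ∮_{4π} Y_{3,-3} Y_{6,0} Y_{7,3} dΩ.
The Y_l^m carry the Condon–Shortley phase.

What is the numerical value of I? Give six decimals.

0.186383

Rules hold: Σm=0, L=16 even, 3≤7≤9.
N = 7·13·15 = 1365
Δ = 2!·4!·10!/17! = 1/2042040
Racah Σ t=0..2: t=0:+1/207360 t=1:−1/57600 t=2:+1/207360 = -1/129600
⇒ 3j(3 6 7; 0 0 0)² = 168/12155, sgn +1
Racah Σ t=2..2: t=2:+1/829440 = 1/829440
⇒ 3j(3 6 7; -3 0 3)² = 225/9724, sgn +1
4πI² = N·(3j₀)²·(3jₘ)² = 198450/454597
I = +1·√(0.43654/4π) = 0.18638345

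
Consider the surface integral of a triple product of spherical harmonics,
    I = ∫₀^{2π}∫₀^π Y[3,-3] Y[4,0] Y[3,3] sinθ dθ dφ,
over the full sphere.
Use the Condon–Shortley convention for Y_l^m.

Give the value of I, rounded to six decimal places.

m-sum 0 ✓  L=10 even ✓  1≤3≤7 ✓
Π(2lᵢ+1) = 7×9×7 = 441
triangle coeff Δ(3,4,3) = 1/34650
Σ_t [1,3]: t=1:−1/72 t=2:+1/16 t=3:−1/72 = 5/144
(3j)²=2/77 [(3 4 3; 0 0 0)], sign=-1
Σ_t [4,4]: t=4:+1/1152 = 1/1152
(3j)²=1/154 [(3 4 3; -3 0 3)], sign=+1
⇒ 4πI² = 9/121
I = (-1)√(9/121/(4π)) = -0.07693494

-0.076935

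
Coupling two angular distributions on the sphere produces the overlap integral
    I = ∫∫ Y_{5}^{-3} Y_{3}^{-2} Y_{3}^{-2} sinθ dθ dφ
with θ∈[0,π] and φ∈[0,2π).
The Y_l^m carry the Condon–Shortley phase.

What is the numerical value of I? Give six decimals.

0.000000

m-sum = -3 − 2 − 2 = -7 ≠ 0 ⇒ I = 0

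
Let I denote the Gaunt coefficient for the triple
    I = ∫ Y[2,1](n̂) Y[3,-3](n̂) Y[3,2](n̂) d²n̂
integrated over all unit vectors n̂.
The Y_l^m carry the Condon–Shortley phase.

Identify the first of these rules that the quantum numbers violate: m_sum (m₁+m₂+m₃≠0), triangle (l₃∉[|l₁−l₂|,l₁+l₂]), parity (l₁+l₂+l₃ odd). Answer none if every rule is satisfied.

none

azimuthal sum: 1 − 3 + 2 = 0  ✓
1 ≤ 3 ≤ 5 (triangle on l)  ✓
L = 2 + 3 + 3 = 8 (even)  ✓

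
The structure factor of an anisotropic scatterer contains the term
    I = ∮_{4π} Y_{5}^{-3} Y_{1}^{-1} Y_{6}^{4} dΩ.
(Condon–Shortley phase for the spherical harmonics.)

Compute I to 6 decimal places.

0.274090

Checks pass: Σm=0; 12 even; l₃=6∈[4,6].
(2·5+1)(2·1+1)(2·6+1) = 429
Δ: 0! 10! 2! / 13! → 1/858
sum: t=0:+1/14400 = 1/14400
3j²(5 1 6; 0 0 0) = Δ·Π!·Σ² = 6/143  (sign +1)
sum: t=0:+1/161280 = 1/161280
3j²(5 1 6; -3 -1 4) = Δ·Π!·Σ² = 15/286  (sign +1)
combine: 4πI² = 429·6/143·15/286 = 135/143
take √, sign +1: I = 0.27409047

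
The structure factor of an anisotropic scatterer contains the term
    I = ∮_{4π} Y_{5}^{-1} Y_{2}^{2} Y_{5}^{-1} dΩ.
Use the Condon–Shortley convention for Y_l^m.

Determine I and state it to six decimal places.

Rules hold: Σm=0, L=12 even, 3≤5≤7.
N = 11·5·11 = 605
Δ = 2!·8!·2!/13! = 1/38610
Racah Σ t=0..2: t=0:+1/2880 t=1:−1/576 t=2:+1/2880 = -1/960
⇒ 3j(5 2 5; 0 0 0)² = 10/429, sgn +1
Racah Σ t=2..2: t=2:+1/2304 = 1/2304
⇒ 3j(5 2 5; -1 2 -1)² = 5/143, sgn +1
4πI² = N·(3j₀)²·(3jₘ)² = 250/507
I = +1·√(0.493097/4π) = 0.19808933

0.198089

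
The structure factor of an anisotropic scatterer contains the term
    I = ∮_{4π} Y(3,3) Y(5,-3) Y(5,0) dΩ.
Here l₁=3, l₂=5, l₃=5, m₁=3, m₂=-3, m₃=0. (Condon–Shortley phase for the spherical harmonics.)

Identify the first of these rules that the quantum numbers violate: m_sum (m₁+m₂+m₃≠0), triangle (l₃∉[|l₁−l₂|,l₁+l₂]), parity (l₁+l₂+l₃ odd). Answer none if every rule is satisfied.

azimuthal sum: 3 − 3 + 0 = 0  ✓
2 ≤ 5 ≤ 8 (triangle on l)  ✓
L = 3 + 5 + 5 = 13 (odd)  ✗

parity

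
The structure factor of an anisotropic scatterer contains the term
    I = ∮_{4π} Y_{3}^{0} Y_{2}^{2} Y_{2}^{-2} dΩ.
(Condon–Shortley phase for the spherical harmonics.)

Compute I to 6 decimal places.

0.000000

L=7 odd ⇒ parity kills the (l;000) factor ⇒ I = 0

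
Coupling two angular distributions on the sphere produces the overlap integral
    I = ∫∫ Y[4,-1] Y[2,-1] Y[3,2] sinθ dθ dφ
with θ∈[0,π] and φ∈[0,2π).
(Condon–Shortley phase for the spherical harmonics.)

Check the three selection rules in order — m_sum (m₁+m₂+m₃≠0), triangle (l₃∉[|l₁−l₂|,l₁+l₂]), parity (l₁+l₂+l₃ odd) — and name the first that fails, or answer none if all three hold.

parity

m₁+m₂+m₃ = -1 − 1 + 2 = 0  ✓
triangle: |4−2|=2 ≤ l₃=3 ≤ 4+2=6  ✓
parity: l₁+l₂+l₃ = 9 is odd  ✗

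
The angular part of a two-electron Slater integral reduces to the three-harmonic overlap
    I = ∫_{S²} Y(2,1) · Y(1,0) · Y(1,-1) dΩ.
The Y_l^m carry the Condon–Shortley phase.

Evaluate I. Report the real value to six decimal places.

Checks pass: Σm=0; 4 even; l₃=1∈[1,3].
(2·2+1)(2·1+1)(2·1+1) = 45
Δ: 2! 2! 0! / 5! → 1/30
sum: t=1:−1/1 = -1/1
3j²(2 1 1; 0 0 0) = Δ·Π!·Σ² = 2/15  (sign +1)
sum: t=1:−1/2 = -1/2
3j²(2 1 1; 1 0 -1) = Δ·Π!·Σ² = 1/10  (sign -1)
combine: 4πI² = 45·2/15·1/10 = 3/5
take √, sign -1: I = -0.21850969

-0.218510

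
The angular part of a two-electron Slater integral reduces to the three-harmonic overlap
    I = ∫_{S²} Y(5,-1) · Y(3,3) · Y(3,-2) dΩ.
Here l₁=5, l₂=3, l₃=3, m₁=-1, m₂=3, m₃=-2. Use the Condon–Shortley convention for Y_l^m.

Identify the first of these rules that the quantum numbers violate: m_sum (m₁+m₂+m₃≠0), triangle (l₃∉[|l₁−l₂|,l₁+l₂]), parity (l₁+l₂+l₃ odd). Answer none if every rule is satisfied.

Σmᵢ = 0  ✓
l₃∈[|l₁−l₂|,l₁+l₂]=[2,8], have l₃=3  ✓
Σlᵢ = 11 ⇒ odd  ✗

parity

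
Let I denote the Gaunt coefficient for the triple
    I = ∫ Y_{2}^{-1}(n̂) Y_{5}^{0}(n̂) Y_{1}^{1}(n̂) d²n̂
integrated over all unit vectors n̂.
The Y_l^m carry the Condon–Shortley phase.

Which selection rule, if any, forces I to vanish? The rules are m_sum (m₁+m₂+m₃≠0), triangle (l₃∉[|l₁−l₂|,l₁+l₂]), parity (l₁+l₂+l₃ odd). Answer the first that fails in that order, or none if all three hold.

triangle

m₁+m₂+m₃ = -1 + 0 + 1 = 0  ✓
triangle: |2−5|=3 ≤ l₃=1 ≤ 2+5=7  ✗
parity: l₁+l₂+l₃ = 8 is even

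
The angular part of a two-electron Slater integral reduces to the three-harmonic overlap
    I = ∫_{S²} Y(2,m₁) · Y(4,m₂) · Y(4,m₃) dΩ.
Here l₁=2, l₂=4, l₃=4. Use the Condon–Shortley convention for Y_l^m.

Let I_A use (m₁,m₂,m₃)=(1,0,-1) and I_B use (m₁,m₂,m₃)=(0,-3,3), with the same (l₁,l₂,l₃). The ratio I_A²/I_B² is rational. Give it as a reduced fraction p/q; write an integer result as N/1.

Shared (l₁,l₂,l₃)=(2,4,4): N and (l;000)² cancel in I_A²/I_B².
A: Δ = 2!·2!·6!/11! = 1/13860; Racah Σ t=0..1: t=0:+1/96 t=1:−1/72 = -1/288; ⇒ 3j(2 4 4; 1 0 -1)² = 1/462, sgn +1
B: Δ = 2!·2!·6!/11! = 1/13860; Racah Σ t=0..1: t=0:+1/480 t=1:−1/720 = 1/1440; ⇒ 3j(2 4 4; 0 -3 3)² = 7/1980, sgn -1
I_A²/I_B² = (1/462)/(7/1980) = 30/49

30/49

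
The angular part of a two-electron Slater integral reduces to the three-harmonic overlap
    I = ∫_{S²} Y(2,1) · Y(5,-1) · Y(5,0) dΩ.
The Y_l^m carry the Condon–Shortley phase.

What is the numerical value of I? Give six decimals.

Checks pass: Σm=0; 12 even; l₃=5∈[3,7].
(2·2+1)(2·5+1)(2·5+1) = 605
Δ: 2! 2! 8! / 13! → 1/38610
sum: t=0:+1/2880 t=1:−1/576 t=2:+1/2880 = -1/960
3j²(2 5 5; 0 0 0) = Δ·Π!·Σ² = 10/429  (sign +1)
sum: t=0:+1/1152 t=1:−1/1440 = 1/5760
3j²(2 5 5; 1 -1 0) = Δ·Π!·Σ² = 1/858  (sign -1)
combine: 4πI² = 605·10/429·1/858 = 25/1521
take √, sign -1: I = -0.03616600

-0.036166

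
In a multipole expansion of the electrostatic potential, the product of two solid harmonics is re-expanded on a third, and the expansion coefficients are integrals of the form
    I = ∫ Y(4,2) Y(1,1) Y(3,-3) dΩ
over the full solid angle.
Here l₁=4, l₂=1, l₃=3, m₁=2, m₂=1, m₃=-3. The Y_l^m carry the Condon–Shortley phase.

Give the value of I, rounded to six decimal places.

Rules hold: Σm=0, L=8 even, 3≤3≤5.
N = 9·3·7 = 189
Δ = 2!·6!·0!/9! = 1/252
Racah Σ t=1..1: t=1:−1/36 = -1/36
⇒ 3j(4 1 3; 0 0 0)² = 4/63, sgn +1
Racah Σ t=2..2: t=2:+1/1440 = 1/1440
⇒ 3j(4 1 3; 2 1 -3)² = 1/252, sgn +1
4πI² = N·(3j₀)²·(3jₘ)² = 1/21
I = +1·√(0.047619/4π) = 0.06155813

0.061558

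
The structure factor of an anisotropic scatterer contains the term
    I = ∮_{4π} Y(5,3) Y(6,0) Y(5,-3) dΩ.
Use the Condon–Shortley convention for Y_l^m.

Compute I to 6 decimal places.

0.088978

Rules hold: Σm=0, L=16 even, 1≤5≤11.
N = 11·13·11 = 1573
Δ = 6!·4!·6!/17! = 1/28588560
Racah Σ t=1..5: t=1:−1/345600 t=2:+1/13824 t=3:−1/5184 t=4:+1/13824 t=5:−1/345600 = -7/129600
⇒ 3j(5 6 5; 0 0 0)² = 80/7293, sgn +1
Racah Σ t=0..2: t=0:+1/2073600 t=1:−1/86400 t=2:+1/55296 = 29/4147200
⇒ 3j(5 6 5; 3 0 -3)² = 841/145860, sgn +1
4πI² = N·(3j₀)²·(3jₘ)² = 3364/33813
I = +1·√(0.0994884/4π) = 0.08897771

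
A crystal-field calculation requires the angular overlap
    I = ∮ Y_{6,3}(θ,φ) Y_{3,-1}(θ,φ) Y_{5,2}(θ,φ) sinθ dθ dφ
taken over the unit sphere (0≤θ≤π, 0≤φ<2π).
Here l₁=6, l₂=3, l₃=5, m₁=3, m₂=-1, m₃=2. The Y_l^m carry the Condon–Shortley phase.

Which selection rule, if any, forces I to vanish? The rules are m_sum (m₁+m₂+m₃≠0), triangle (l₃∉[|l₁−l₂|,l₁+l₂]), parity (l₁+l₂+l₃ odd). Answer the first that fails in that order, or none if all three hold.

azimuthal sum: 3 − 1 + 2 = 4  ✗
3 ≤ 5 ≤ 9 (triangle on l)
L = 6 + 3 + 5 = 14 (even)

m_sum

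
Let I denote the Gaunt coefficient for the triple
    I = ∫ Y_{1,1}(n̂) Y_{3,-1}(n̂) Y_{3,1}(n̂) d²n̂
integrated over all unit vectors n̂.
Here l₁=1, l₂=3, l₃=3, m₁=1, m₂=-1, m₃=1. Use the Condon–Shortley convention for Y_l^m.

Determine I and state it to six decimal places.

0.000000

1 − 1 + 1 = 1 ≠ 0: azimuthal integral kills it; I = 0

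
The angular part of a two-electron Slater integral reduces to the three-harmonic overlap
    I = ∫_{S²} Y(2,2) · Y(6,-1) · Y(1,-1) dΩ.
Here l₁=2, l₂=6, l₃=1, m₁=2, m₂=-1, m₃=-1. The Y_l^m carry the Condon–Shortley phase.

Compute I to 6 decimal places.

triangle: need 4≤l₃≤8, have 1; I=0

0.000000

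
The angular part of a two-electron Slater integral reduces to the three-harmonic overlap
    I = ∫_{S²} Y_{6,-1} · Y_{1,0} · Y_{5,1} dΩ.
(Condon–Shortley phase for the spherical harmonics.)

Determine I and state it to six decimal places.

m-sum 0 ✓  L=12 even ✓  5≤5≤7 ✓
Π(2lᵢ+1) = 13×3×11 = 429
triangle coeff Δ(6,1,5) = 1/858
Σ_t [1,1]: t=1:−1/14400 = -1/14400
(3j)²=6/143 [(6 1 5; 0 0 0)], sign=+1
Σ_t [1,1]: t=1:−1/17280 = -1/17280
(3j)²=35/858 [(6 1 5; -1 0 1)], sign=-1
⇒ 4πI² = 105/143
I = (-1)√(105/143/(4π)) = -0.24172507

-0.241725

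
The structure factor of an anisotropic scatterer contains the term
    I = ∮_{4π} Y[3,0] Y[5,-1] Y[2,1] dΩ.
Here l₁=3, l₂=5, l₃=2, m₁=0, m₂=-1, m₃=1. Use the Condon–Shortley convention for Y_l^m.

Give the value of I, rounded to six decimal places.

-0.214318

m-sum 0 ✓  L=10 even ✓  2≤2≤8 ✓
Π(2lᵢ+1) = 7×11×5 = 385
triangle coeff Δ(3,5,2) = 1/2310
Σ_t [3,3]: t=3:−1/144 = -1/144
(3j)²=10/231 [(3 5 2; 0 0 0)], sign=-1
Σ_t [3,3]: t=3:−1/216 = -1/216
(3j)²=8/231 [(3 5 2; 0 -1 1)], sign=+1
⇒ 4πI² = 400/693
I = (-1)√(400/693/(4π)) = -0.21431790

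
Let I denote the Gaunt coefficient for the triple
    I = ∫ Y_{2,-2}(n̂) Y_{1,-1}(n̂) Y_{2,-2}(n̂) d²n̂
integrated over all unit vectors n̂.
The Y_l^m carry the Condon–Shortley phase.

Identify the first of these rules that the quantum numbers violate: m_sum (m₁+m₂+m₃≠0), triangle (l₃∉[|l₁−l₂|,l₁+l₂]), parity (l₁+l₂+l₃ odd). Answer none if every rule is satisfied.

m_sum

Σmᵢ = -5  ✗
l₃∈[|l₁−l₂|,l₁+l₂]=[1,3], have l₃=2
Σlᵢ = 5 ⇒ odd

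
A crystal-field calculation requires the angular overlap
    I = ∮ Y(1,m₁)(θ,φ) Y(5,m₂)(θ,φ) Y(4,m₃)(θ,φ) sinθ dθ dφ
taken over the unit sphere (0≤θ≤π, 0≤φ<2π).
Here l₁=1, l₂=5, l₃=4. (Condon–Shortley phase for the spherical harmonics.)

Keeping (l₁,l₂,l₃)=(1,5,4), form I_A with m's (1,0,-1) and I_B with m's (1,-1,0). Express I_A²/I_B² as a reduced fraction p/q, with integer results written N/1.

l's match ⇒ only the (l;m) 3-j factors differ between A and B.
A: triangle coeff Δ(1,5,4) = 1/495; Σ_t [0,0]: t=0:+1/1440 = 1/1440; (3j)²=2/99 [(1 5 4; 1 0 -1)], sign=-1
B: triangle coeff Δ(1,5,4) = 1/495; Σ_t [0,0]: t=0:+1/1152 = 1/1152; (3j)²=1/33 [(1 5 4; 1 -1 0)], sign=+1
I_A²/I_B² = (2/99)/(1/33) = 2/3

2/3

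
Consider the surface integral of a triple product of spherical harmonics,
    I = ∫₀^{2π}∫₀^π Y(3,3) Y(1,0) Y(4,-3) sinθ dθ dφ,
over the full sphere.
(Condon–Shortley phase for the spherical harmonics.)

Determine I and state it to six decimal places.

-0.162868

Checks pass: Σm=0; 8 even; l₃=4∈[2,4].
(2·3+1)(2·1+1)(2·4+1) = 189
Δ: 0! 6! 2! / 9! → 1/252
sum: t=0:+1/36 = 1/36
3j²(3 1 4; 0 0 0) = Δ·Π!·Σ² = 4/63  (sign +1)
sum: t=0:+1/720 = 1/720
3j²(3 1 4; 3 0 -3) = Δ·Π!·Σ² = 1/36  (sign -1)
combine: 4πI² = 189·4/63·1/36 = 1/3
take √, sign -1: I = -0.16286750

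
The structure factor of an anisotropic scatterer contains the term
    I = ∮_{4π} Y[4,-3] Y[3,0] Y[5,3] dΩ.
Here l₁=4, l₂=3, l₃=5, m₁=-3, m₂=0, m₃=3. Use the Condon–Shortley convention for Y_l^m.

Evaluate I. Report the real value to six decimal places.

m-sum 0 ✓  L=12 even ✓  1≤5≤7 ✓
Π(2lᵢ+1) = 9×7×11 = 693
triangle coeff Δ(4,3,5) = 1/180180
Σ_t [0,2]: t=0:+1/576 t=1:−1/144 t=2:+1/576 = -1/288
(3j)²=20/1001 [(4 3 5; 0 0 0)], sign=+1
Σ_t [1,2]: t=1:−1/2880 t=2:+1/1440 = 1/2880
(3j)²=7/715 [(4 3 5; -3 0 3)], sign=+1
⇒ 4πI² = 252/1859
I = (+1)√(252/1859/(4π)) = 0.10386175

0.103862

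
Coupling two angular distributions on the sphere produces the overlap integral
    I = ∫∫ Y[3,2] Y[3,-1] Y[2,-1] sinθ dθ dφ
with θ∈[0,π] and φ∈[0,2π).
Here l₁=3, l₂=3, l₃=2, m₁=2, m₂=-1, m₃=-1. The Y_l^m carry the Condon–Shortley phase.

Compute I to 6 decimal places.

0.162868

m-sum 0 ✓  L=8 even ✓  0≤2≤6 ✓
Π(2lᵢ+1) = 7×7×5 = 245
triangle coeff Δ(3,3,2) = 1/3780
Σ_t [1,3]: t=1:−1/24 t=2:+1/4 t=3:−1/24 = 1/6
(3j)²=4/105 [(3 3 2; 0 0 0)], sign=+1
Σ_t [0,1]: t=0:+1/48 t=1:−1/12 = -1/16
(3j)²=1/28 [(3 3 2; 2 -1 -1)], sign=+1
⇒ 4πI² = 1/3
I = (+1)√(1/3/(4π)) = 0.16286750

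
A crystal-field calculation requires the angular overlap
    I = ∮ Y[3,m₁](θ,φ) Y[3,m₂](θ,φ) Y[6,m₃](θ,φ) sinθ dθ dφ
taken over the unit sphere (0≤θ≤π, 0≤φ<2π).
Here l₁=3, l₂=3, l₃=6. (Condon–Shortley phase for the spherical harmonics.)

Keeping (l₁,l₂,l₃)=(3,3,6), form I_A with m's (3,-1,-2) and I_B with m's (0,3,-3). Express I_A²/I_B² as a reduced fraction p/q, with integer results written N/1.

1/3

l's match ⇒ only the (l;m) 3-j factors differ between A and B.
A: triangle coeff Δ(3,3,6) = 1/12012; Σ_t [0,0]: t=0:+1/34560 = 1/34560; (3j)²=1/429 [(3 3 6; 3 -1 -2)], sign=+1
B: triangle coeff Δ(3,3,6) = 1/12012; Σ_t [0,0]: t=0:+1/25920 = 1/25920; (3j)²=1/143 [(3 3 6; 0 3 -3)], sign=-1
I_A²/I_B² = (1/429)/(1/143) = 1/3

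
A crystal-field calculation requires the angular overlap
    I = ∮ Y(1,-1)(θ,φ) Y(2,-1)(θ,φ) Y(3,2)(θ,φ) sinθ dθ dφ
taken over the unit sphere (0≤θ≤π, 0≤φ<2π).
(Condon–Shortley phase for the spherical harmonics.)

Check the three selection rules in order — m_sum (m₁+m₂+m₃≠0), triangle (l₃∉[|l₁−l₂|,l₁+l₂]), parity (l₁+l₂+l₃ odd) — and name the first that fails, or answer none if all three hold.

none

Σmᵢ = 0  ✓
l₃∈[|l₁−l₂|,l₁+l₂]=[1,3], have l₃=3  ✓
Σlᵢ = 6 ⇒ even  ✓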